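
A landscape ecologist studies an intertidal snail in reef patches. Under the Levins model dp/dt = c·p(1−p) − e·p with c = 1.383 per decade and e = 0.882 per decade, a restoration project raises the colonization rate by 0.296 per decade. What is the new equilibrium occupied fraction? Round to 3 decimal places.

Before: p* = 1 − 0.882/1.383 = 0.3623.
After the change, c = 1.679, e = 0.882, so p* = 1 − 0.882/1.679 = 0.4747.

0.475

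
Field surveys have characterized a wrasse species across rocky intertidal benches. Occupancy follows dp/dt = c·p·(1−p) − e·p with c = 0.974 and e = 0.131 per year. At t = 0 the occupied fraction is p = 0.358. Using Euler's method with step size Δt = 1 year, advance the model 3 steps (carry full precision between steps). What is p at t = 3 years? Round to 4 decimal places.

Update rule: p ← p + [c·p·(1−p) − e·p]·Δt with Δt = 1.
p: 0.35800 → 0.53496  (Δp = +0.17696)
p: 0.53496 → 0.70719  (Δp = +0.17223)
p: 0.70719 → 0.81624  (Δp = +0.10905)

0.8162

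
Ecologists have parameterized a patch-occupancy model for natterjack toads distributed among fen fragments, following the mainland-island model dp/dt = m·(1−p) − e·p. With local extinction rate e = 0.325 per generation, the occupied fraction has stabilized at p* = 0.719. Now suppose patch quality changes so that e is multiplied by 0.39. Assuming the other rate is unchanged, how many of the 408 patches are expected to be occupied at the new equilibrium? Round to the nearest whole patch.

354

Balance m(1−p*) = e·p* gives m = e·p*/(1−p*) = 0.325×0.71900/0.28100 = 0.83158.
New p* = m/(m+e) = 0.83158/(0.83158+0.12675) = 0.86774.
Expected occupied = 408 × 0.86774 = 354.04 ≈ 354.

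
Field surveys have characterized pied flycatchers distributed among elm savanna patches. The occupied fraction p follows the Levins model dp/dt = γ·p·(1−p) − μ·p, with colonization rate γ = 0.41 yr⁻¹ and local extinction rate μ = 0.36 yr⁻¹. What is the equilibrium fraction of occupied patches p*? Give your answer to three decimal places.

0.122

Setting dp/dt = 0 and dividing through by p* gives γ·(1−p*) = μ.
So p* = 1 − μ/γ = 1 − 0.36/0.41 = 1 − 0.8780 = 0.1220.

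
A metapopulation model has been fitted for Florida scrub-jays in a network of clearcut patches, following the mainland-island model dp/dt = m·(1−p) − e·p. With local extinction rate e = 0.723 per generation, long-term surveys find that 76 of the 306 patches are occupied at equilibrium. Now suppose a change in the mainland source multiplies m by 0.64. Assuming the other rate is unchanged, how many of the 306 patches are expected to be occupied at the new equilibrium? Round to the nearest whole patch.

53

Observed p* = 76/306 = 0.24837.
Balance m(1−p*) = e·p* gives m = e·p*/(1−p*) = 0.723×0.24837/0.75163 = 0.23891.
New p* = m/(m+e) = 0.15290/(0.15290+0.72300) = 0.17456.
Expected occupied = 306 × 0.17456 = 53.42 ≈ 53.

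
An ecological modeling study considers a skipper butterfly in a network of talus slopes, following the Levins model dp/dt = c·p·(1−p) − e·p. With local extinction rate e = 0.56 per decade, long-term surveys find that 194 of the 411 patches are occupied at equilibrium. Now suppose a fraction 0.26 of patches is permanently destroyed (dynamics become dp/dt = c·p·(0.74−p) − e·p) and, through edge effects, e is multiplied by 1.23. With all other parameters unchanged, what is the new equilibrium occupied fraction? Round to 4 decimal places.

0.0906

Observed p* = 194/411 = 0.47202.
Balance c(1−p*) = e gives c = e/(1 − 0.47202) = 0.56/0.52798 = 1.06065.
New p* = 0.74 − e/c = 0.74 − 0.68880/1.06065 = 0.09059.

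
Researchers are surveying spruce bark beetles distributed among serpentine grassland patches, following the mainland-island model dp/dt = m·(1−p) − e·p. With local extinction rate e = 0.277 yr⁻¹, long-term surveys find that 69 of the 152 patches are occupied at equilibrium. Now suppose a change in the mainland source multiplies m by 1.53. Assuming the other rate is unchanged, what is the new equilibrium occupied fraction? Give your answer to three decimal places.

0.560

Observed p* = 69/152 = 0.45395.
Balance m(1−p*) = e·p* gives m = e·p*/(1−p*) = 0.277×0.45395/0.54605 = 0.23028.
New p* = m/(m+e) = 0.35233/(0.35233+0.27700) = 0.55985.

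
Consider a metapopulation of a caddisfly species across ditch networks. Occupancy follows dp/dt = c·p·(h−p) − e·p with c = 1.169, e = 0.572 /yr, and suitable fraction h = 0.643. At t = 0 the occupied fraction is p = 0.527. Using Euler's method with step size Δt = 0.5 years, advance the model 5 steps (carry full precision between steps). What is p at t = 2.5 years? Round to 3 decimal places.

0.260

Update rule: p ← p + [c·p·(h−p) − e·p]·Δt with Δt = 0.5.
p: 0.52700 → 0.41201  (Δp = -0.11499)
p: 0.41201 → 0.34980  (Δp = -0.06221)
p: 0.34980 → 0.30971  (Δp = -0.04010)
p: 0.30971 → 0.28146  (Δp = -0.02824)
p: 0.28146 → 0.26044  (Δp = -0.02102)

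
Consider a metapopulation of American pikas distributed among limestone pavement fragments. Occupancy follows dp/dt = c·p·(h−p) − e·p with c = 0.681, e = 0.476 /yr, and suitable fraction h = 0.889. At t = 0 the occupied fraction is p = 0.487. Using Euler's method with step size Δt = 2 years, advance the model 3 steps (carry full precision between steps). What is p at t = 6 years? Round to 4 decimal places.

0.2299

Update rule: p ← p + [c·p·(h−p) − e·p]·Δt with Δt = 2.
  1  |  dp/dt·Δt = -0.196980  |  p_1 = 0.290020
  2  |  dp/dt·Δt = -0.039498  |  p_2 = 0.250522
  3  |  dp/dt·Δt = -0.020641  |  p_3 = 0.229881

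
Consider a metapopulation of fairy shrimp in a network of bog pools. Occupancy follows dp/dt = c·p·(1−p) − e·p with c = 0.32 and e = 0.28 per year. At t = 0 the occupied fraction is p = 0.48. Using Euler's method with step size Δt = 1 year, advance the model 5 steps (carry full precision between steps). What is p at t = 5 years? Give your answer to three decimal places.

0.306

Update rule: p ← p + [c·p·(1−p) − e·p]·Δt with Δt = 1.
step 1: Δp = -0.05453, p = 0.42547
step 2: Δp = -0.04091, p = 0.38456
step 3: Δp = -0.03194, p = 0.35262
step 4: Δp = -0.02568, p = 0.32694
step 5: Δp = -0.02113, p = 0.30581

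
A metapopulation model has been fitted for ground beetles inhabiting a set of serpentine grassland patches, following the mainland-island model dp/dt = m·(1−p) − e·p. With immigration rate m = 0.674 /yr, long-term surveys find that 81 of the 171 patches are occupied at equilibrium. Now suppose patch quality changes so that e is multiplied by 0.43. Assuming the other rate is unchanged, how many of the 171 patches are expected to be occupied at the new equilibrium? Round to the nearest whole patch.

Observed p* = 81/171 = 0.47368.
Balance m(1−p*) = e·p* gives e = m(1−p*)/p* = 0.674×0.52632/0.47368 = 0.74890.
New p* = m/(m+e) = 0.67400/(0.67400+0.32203) = 0.67669.
Expected occupied = 171 × 0.67669 = 115.71 ≈ 116.

116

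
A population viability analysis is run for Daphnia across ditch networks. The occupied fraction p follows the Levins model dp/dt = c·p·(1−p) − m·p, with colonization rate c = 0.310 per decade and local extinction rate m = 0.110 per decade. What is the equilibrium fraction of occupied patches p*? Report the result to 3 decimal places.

Setting dp/dt = 0 and dividing through by p* gives c·(1−p*) = m.
So p* = 1 − m/c = 1 − 0.110/0.310 = 1 − 0.3548 = 0.6452.

0.645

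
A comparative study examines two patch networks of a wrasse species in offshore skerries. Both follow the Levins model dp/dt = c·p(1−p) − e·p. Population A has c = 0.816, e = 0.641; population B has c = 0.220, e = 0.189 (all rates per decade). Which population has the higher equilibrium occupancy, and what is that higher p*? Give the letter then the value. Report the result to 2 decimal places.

A: p*_A = 1 − 0.641/0.816 = 0.2145.
B: p*_B = 1 − 0.189/0.220 = 0.1409.
A is higher at 0.2145.

A, 0.21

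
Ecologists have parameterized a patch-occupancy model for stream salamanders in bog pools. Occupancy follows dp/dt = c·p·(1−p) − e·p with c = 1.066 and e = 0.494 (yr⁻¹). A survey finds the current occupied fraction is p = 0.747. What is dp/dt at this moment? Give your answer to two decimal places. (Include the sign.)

-0.17

Colonization term: c·p·(1−p) = 1.066×0.747×0.2530 = 0.20146.
Extinction term: e·p = 0.36902.
dp/dt = 0.20146 − 0.36902 = -0.16755.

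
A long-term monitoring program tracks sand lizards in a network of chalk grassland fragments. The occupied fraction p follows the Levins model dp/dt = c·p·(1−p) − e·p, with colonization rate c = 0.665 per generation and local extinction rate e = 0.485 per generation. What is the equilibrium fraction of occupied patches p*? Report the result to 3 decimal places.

Setting dp/dt = 0 and dividing through by p* gives c·(1−p*) = e.
So p* = 1 − e/c = 1 − 0.485/0.665 = 1 − 0.7293 = 0.2707.

0.271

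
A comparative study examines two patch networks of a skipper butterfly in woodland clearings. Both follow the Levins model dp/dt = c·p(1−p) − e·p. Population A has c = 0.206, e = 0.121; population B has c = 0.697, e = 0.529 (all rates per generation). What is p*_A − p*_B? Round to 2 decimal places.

A: p*_A = 1 − 0.121/0.206 = 0.4126.
B: p*_B = 1 − 0.529/0.697 = 0.2410.
p*_A − p*_B = 0.4126 − 0.2410 = 0.1716.

0.17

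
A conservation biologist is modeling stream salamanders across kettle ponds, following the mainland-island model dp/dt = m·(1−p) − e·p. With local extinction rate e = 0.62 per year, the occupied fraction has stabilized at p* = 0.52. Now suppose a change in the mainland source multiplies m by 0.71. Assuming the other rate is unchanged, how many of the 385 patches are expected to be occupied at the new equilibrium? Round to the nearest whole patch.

Balance m(1−p*) = e·p* gives m = e·p*/(1−p*) = 0.62×0.52000/0.48000 = 0.67167.
New p* = m/(m+e) = 0.47689/(0.47689+0.62000) = 0.43477.
Expected occupied = 385 × 0.43477 = 167.39 ≈ 167.

167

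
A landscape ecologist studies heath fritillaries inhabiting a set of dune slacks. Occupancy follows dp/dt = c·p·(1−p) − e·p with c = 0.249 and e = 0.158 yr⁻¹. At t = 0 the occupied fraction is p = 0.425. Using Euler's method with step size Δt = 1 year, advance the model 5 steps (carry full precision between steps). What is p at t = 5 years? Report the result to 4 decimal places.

Update rule: p ← p + [c·p·(1−p) − e·p]·Δt with Δt = 1.
t = 1: p = 0.42500 + (-0.00630) = 0.41870
t = 2: p = 0.41870 + (-0.00555) = 0.41315
t = 3: p = 0.41315 + (-0.00491) = 0.40824
t = 4: p = 0.40824 + (-0.00435) = 0.40389
t = 5: p = 0.40389 + (-0.00387) = 0.40003

0.4000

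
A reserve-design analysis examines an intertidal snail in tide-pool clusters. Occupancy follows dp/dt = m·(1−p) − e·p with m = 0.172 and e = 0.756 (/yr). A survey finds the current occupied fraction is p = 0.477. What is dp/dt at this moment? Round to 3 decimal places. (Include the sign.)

Colonization term: m·(1−p) = 0.172×0.5230 = 0.08996.
Extinction term: e·p = 0.36061.
dp/dt = 0.08996 − 0.36061 = -0.27066.

-0.271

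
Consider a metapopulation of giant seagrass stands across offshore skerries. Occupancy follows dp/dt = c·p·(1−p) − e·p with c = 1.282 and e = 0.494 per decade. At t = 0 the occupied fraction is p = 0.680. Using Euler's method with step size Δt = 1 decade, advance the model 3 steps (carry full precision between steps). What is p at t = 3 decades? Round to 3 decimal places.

Update rule: p ← p + [c·p·(1−p) − e·p]·Δt with Δt = 1.
  1  |  dp/dt·Δt = -0.056957  |  p_1 = 0.623043
  2  |  dp/dt·Δt = -0.006692  |  p_2 = 0.616351
  3  |  dp/dt·Δt = -0.001332  |  p_3 = 0.615018

0.615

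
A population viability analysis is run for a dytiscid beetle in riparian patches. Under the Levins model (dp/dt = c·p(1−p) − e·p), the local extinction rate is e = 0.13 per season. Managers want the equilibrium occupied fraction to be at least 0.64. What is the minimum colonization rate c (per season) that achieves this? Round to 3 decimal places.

p* = 1 − e/c ≥ 0.64 requires e/c ≤ 0.3600, i.e. c ≥ e/0.3600.
c_min = 0.13/0.3600 = 0.3611.

0.361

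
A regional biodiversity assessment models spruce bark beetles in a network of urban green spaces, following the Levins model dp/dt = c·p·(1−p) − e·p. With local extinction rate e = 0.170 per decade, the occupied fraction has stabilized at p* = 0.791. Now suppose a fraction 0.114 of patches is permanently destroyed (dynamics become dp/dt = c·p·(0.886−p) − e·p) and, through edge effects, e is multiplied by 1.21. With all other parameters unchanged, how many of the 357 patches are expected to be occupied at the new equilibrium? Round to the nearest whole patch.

Balance c(1−p*) = e gives c = e/(1 − 0.79100) = 0.170/0.20900 = 0.81340.
New p* = 0.886 − e/c = 0.886 − 0.20570/0.81340 = 0.63311.
Expected occupied = 357 × 0.63311 = 226.02 ≈ 226.

226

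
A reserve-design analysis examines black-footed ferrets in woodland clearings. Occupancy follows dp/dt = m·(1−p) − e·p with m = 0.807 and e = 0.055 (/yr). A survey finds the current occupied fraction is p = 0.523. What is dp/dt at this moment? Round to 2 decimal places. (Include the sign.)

0.36

Colonization term: m·(1−p) = 0.807×0.4770 = 0.38494.
Extinction term: e·p = 0.02877.
dp/dt = 0.38494 − 0.02877 = 0.35617.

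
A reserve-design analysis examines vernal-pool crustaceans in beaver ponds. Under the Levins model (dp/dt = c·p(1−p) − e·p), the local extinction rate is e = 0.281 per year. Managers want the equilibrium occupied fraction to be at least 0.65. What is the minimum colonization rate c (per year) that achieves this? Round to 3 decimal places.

0.803

p* = 1 − e/c ≥ 0.65 requires e/c ≤ 0.3500, i.e. c ≥ e/0.3500.
c_min = 0.281/0.3500 = 0.8029.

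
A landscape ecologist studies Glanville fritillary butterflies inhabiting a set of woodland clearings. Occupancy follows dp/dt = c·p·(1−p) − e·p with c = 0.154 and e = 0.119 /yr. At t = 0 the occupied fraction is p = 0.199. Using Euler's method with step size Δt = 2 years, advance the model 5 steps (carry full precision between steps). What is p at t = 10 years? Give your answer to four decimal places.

0.2068

Update rule: p ← p + [c·p·(1−p) − e·p]·Δt with Δt = 2.
step 1: Δp = +0.00173, p = 0.20073
step 2: Δp = +0.00164, p = 0.20237
step 3: Δp = +0.00155, p = 0.20393
step 4: Δp = +0.00147, p = 0.20539
step 5: Δp = +0.00138, p = 0.20678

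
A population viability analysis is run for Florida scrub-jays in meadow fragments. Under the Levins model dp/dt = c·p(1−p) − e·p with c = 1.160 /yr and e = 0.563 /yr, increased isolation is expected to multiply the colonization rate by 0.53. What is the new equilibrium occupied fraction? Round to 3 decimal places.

0.084

Before: p* = 1 − 0.563/1.160 = 0.5147.
After the change, c = 0.6148, e = 0.563, so p* = 1 − 0.563/0.6148 = 0.0843.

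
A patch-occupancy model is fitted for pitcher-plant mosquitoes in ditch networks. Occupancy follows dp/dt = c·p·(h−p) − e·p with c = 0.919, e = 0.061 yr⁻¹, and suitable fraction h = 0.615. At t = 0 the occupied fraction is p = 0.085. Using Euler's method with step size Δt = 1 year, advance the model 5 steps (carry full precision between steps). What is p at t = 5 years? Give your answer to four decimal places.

Update rule: p ← p + [c·p·(h−p) − e·p]·Δt with Δt = 1.
step 1: Δp = +0.03622, p = 0.12122
step 2: Δp = +0.04761, p = 0.16883
step 3: Δp = +0.05893, p = 0.22775
step 4: Δp = +0.06716, p = 0.29491
step 5: Δp = +0.06876, p = 0.36368

0.3637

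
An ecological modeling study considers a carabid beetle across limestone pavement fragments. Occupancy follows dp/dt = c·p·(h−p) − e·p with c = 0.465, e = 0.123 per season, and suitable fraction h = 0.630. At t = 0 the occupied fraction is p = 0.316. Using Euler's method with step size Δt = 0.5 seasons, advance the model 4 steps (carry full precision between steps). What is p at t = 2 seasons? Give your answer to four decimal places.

0.3292

Update rule: p ← p + [c·p·(h−p) − e·p]·Δt with Δt = 0.5.
step 1: Δp = +0.00364, p = 0.31964
step 2: Δp = +0.00341, p = 0.32304
step 3: Δp = +0.00319, p = 0.32623
step 4: Δp = +0.00298, p = 0.32921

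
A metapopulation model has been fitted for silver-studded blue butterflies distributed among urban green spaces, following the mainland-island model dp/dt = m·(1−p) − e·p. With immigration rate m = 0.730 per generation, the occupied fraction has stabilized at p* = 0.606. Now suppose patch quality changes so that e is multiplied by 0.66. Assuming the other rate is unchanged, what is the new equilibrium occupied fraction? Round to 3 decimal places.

Balance m(1−p*) = e·p* gives e = m(1−p*)/p* = 0.730×0.39400/0.60600 = 0.47462.
New p* = m/(m+e) = 0.73000/(0.73000+0.31325) = 0.69974.

0.700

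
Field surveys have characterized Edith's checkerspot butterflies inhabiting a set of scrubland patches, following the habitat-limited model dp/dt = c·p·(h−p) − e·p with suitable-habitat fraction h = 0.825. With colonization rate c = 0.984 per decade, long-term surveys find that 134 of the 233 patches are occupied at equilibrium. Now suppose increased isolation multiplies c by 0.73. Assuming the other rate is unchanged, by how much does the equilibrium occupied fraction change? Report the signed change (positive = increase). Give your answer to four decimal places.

Observed p* = 134/233 = 0.57511.
Balance c(h−p*) = e gives e = 0.984×(0.825 − 0.57511) = 0.24589.
New p* = 0.825 − e/c = 0.825 − 0.24589/0.71832 = 0.48269.
Δp* = 0.48269 − 0.57511 = -0.09242.

-0.0924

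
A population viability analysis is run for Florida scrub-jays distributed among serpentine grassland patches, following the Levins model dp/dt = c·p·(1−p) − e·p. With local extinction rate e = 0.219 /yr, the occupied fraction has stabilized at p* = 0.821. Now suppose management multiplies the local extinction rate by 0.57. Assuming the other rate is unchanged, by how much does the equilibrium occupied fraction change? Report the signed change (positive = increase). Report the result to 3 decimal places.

Balance c(1−p*) = e gives c = e/(1 − 0.82100) = 0.219/0.17900 = 1.22346.
New p* = 1 − e/c = 1 − 0.12483/1.22346 = 0.89797.
Δp* = 0.89797 − 0.82100 = +0.07697.

0.077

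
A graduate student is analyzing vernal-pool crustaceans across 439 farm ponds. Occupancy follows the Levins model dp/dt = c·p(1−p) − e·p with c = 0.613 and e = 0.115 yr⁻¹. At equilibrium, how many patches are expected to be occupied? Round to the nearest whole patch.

p* = 1 − e/c = 1 − 0.115/0.613 = 0.8124.
Expected occupied patches = N × p* = 439 × 0.8124 = 356.64 ≈ 357.

357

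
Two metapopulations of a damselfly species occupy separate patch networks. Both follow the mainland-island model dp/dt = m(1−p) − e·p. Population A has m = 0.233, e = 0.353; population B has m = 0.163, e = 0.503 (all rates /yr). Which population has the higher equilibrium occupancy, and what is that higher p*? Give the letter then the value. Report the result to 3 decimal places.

A, 0.398

A: p*_A = m/(m+e) = 0.233/0.5860 = 0.3976.
B: p*_B = 0.163/0.6660 = 0.2447.
A is higher at 0.3976.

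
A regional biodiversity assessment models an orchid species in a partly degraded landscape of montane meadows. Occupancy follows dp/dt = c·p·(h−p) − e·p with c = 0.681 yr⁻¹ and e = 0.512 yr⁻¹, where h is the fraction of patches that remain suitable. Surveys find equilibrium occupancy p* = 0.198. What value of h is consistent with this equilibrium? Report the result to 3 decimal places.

0.950

At equilibrium c(h−p*) = e, so h = p* + e/c.
h = 0.198 + 0.512/0.681 = 0.198 + 0.7518 = 0.9498.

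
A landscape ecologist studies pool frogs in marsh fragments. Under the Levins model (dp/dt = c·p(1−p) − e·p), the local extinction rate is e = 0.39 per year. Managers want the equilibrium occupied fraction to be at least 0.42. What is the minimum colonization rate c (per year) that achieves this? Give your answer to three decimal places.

p* = 1 − e/c ≥ 0.42 requires e/c ≤ 0.5800, i.e. c ≥ e/0.5800.
c_min = 0.39/0.5800 = 0.6724.

0.672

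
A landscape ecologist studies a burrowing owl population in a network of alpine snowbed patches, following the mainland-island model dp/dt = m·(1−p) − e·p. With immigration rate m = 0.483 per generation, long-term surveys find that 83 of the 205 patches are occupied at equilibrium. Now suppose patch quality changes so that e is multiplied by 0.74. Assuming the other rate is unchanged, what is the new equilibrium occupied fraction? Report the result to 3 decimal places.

0.479

Observed p* = 83/205 = 0.40488.
Balance m(1−p*) = e·p* gives e = m(1−p*)/p* = 0.483×0.59512/0.40488 = 0.70995.
New p* = m/(m+e) = 0.48300/(0.48300+0.52536) = 0.47900.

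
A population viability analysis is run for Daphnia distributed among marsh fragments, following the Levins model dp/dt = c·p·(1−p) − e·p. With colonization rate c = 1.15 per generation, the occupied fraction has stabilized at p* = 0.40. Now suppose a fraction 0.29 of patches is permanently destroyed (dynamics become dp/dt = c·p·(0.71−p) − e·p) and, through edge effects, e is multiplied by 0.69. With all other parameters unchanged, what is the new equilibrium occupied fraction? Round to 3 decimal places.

0.296

Balance c(1−p*) = e gives e = 1.15×(1 − 0.40000) = 0.69000.
New p* = 0.71 − e/c = 0.71 − 0.47610/1.15000 = 0.29600.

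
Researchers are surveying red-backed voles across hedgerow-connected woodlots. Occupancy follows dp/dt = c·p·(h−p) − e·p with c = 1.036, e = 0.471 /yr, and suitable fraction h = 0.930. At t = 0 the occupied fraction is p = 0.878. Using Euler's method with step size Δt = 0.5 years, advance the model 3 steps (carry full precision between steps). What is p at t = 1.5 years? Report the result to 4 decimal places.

0.5710

Update rule: p ← p + [c·p·(h−p) − e·p]·Δt with Δt = 0.5.
  1  |  dp/dt·Δt = -0.183119  |  p_1 = 0.694881
  2  |  dp/dt·Δt = -0.079014  |  p_2 = 0.615867
  3  |  dp/dt·Δt = -0.044822  |  p_3 = 0.571045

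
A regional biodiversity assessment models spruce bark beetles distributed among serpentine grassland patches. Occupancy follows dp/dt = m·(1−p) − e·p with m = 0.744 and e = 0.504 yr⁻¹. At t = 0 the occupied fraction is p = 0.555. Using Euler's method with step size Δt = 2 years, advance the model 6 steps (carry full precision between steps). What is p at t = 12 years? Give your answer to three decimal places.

Update rule: p ← p + [m·(1−p) − e·p]·Δt with Δt = 2.
  1  |  dp/dt·Δt = +0.102720  |  p_1 = 0.657720
  2  |  dp/dt·Δt = -0.153669  |  p_2 = 0.504051
  3  |  dp/dt·Δt = +0.229889  |  p_3 = 0.733940
  4  |  dp/dt·Δt = -0.343914  |  p_4 = 0.390026
  5  |  dp/dt·Δt = +0.514495  |  p_5 = 0.904521
  6  |  dp/dt·Δt = -0.769685  |  p_6 = 0.134836

0.135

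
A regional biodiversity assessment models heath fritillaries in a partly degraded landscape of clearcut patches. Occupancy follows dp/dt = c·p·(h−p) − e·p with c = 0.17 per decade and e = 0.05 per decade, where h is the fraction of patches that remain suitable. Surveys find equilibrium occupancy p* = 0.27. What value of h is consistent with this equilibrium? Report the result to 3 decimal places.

0.564

At equilibrium c(h−p*) = e, so h = p* + e/c.
h = 0.27 + 0.05/0.17 = 0.27 + 0.2941 = 0.5641.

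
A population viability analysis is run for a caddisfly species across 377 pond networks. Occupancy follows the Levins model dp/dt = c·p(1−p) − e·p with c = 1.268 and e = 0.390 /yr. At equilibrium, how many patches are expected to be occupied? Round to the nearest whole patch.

p* = 1 − e/c = 1 − 0.390/1.268 = 0.6924.
Expected occupied patches = N × p* = 377 × 0.6924 = 261.05 ≈ 261.

261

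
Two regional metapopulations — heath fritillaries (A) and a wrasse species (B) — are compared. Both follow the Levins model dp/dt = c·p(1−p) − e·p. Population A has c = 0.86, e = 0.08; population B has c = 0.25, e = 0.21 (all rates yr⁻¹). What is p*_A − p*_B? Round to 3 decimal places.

0.747

A: p*_A = 1 − 0.08/0.86 = 0.9070.
B: p*_B = 1 − 0.21/0.25 = 0.1600.
p*_A − p*_B = 0.9070 − 0.1600 = 0.7470.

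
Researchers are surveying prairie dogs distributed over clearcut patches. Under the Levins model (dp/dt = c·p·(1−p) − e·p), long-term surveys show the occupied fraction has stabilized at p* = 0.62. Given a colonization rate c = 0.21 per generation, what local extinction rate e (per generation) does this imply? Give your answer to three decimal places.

At equilibrium c(1−p*) = e.
e = 0.21 × (1 − 0.62) = 0.21 × 0.3800 = 0.0798.

0.080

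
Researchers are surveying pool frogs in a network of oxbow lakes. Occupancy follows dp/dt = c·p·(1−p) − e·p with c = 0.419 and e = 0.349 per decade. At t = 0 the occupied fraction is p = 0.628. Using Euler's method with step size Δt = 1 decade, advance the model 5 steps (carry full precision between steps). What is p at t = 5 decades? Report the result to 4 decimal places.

0.3236

Update rule: p ← p + [c·p·(1−p) − e·p]·Δt with Δt = 1.
p: 0.62800 → 0.50671  (Δp = -0.12129)
p: 0.50671 → 0.43460  (Δp = -0.07211)
p: 0.43460 → 0.38588  (Δp = -0.04872)
p: 0.38588 → 0.35050  (Δp = -0.03538)
p: 0.35050 → 0.32356  (Δp = -0.02694)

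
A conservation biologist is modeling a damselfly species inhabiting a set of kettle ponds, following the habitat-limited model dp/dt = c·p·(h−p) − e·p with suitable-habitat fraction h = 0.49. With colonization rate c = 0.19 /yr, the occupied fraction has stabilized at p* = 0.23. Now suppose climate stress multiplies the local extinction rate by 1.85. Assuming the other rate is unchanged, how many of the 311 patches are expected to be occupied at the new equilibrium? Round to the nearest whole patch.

Balance c(h−p*) = e gives e = 0.19×(0.49 − 0.23000) = 0.04940.
New p* = 0.49 − e/c = 0.49 − 0.09139/0.19000 = 0.00900.
Expected occupied = 311 × 0.00900 = 2.80 ≈ 3.

3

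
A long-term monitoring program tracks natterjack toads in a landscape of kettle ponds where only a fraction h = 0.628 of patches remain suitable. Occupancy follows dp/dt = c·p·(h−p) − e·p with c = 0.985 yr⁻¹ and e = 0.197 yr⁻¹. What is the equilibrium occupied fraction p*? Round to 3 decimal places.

0.428

Setting dp/dt = 0 and dividing by p* gives c·(h−p*) = e.
So p* = h − e/c = 0.628 − 0.197/0.985 = 0.628 − 0.2000 = 0.4280.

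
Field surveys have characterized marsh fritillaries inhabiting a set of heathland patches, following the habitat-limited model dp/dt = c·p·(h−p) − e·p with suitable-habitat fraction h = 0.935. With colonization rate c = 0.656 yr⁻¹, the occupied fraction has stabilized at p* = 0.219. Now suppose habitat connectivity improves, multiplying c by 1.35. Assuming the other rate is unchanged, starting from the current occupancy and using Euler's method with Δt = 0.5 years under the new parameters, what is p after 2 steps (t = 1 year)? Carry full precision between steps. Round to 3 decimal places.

0.255

Balance c(h−p*) = e gives e = 0.656×(0.935 − 0.21900) = 0.46970.
Starting from p₀ = 0.21900; update p ← p + (dp/dt)·Δt with the new parameters.
t = 0.5: p = 0.21900 + (+0.01800) = 0.23700
t = 1: p = 0.23700 + (+0.01759) = 0.25459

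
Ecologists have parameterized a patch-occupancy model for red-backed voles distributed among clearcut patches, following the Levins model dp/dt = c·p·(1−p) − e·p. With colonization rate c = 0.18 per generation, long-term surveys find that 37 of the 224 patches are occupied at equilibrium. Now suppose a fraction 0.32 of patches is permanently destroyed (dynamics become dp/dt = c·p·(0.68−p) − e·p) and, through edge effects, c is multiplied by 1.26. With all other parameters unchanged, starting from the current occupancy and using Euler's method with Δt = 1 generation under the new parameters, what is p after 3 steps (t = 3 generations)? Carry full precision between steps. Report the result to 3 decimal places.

Observed p* = 37/224 = 0.16518.
Balance c(1−p*) = e gives e = 0.18×(1 − 0.16518) = 0.15027.
Starting from p₀ = 0.16518; update p ← p + (dp/dt)·Δt with the new parameters.
step 1: Δp = -0.00553, p = 0.15964
step 2: Δp = -0.00515, p = 0.15450
step 3: Δp = -0.00480, p = 0.14969

0.150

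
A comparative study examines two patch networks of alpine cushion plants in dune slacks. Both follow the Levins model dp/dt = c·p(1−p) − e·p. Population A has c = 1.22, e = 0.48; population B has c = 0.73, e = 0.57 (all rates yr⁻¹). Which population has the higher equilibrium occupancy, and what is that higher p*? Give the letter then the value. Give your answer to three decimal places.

A, 0.607

A: p*_A = 1 − 0.48/1.22 = 0.6066.
B: p*_B = 1 − 0.57/0.73 = 0.2192.
A is higher at 0.6066.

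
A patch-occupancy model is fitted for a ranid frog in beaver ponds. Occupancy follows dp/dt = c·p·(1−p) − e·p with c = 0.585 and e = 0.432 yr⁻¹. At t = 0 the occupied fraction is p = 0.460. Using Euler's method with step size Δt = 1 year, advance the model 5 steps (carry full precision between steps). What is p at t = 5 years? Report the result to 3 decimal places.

0.317

Update rule: p ← p + [c·p·(1−p) − e·p]·Δt with Δt = 1.
step 1: Δp = -0.05341, p = 0.40659
step 2: Δp = -0.03450, p = 0.37209
step 3: Δp = -0.02406, p = 0.34803
step 4: Δp = -0.01761, p = 0.33042
step 5: Δp = -0.01331, p = 0.31710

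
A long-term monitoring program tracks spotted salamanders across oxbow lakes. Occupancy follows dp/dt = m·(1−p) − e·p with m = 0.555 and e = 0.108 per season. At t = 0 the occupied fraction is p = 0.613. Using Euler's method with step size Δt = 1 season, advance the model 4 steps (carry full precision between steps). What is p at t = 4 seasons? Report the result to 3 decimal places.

Update rule: p ← p + [m·(1−p) − e·p]·Δt with Δt = 1.
p: 0.61300 → 0.76158  (Δp = +0.14858)
p: 0.76158 → 0.81165  (Δp = +0.05007)
p: 0.81165 → 0.82853  (Δp = +0.01687)
p: 0.82853 → 0.83421  (Δp = +0.00569)

0.834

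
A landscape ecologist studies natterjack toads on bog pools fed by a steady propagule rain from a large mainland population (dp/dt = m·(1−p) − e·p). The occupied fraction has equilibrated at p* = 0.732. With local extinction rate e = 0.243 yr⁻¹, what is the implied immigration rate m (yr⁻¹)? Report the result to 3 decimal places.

At equilibrium m(1−p*) = e·p*, so m = e·p*/(1−p*).
m = 0.243 × 0.732 / 0.2680 = 0.1779/0.2680 = 0.6637.

0.664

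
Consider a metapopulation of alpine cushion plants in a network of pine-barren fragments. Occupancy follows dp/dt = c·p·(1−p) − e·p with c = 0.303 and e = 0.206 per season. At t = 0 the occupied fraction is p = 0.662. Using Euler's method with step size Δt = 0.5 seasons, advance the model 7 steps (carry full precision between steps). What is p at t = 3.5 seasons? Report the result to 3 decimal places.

Update rule: p ← p + [c·p·(1−p) − e·p]·Δt with Δt = 0.5.
t = 0.5: p = 0.66200 + (-0.03429) = 0.62771
t = 1: p = 0.62771 + (-0.02925) = 0.59846
t = 1.5: p = 0.59846 + (-0.02524) = 0.57323
t = 2: p = 0.57323 + (-0.02198) = 0.55125
t = 2.5: p = 0.55125 + (-0.01930) = 0.53195
t = 3: p = 0.53195 + (-0.01707) = 0.51488
t = 3.5: p = 0.51488 + (-0.01519) = 0.49969

0.500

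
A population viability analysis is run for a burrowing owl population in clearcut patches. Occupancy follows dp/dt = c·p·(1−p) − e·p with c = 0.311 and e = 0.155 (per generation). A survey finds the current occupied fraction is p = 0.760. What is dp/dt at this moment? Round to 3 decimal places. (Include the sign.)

-0.061

Colonization term: c·p·(1−p) = 0.311×0.760×0.2400 = 0.05673.
Extinction term: e·p = 0.11780.
dp/dt = 0.05673 − 0.11780 = -0.06107.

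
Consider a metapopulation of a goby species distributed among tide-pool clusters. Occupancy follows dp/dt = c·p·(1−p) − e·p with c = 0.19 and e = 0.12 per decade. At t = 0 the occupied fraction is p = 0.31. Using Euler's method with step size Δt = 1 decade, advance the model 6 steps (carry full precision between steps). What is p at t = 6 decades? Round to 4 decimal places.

0.3282

Update rule: p ← p + [c·p·(1−p) − e·p]·Δt with Δt = 1.
p: 0.31000 → 0.31344  (Δp = +0.00344)
p: 0.31344 → 0.31672  (Δp = +0.00327)
p: 0.31672 → 0.31983  (Δp = +0.00311)
p: 0.31983 → 0.32278  (Δp = +0.00295)
p: 0.32278 → 0.32558  (Δp = +0.00280)
p: 0.32558 → 0.32823  (Δp = +0.00265)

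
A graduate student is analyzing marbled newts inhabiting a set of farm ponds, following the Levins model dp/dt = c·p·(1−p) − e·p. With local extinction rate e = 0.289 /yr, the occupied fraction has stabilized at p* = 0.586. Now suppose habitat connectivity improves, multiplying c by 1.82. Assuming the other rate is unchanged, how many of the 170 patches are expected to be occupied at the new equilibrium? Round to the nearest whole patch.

Balance c(1−p*) = e gives c = e/(1 − 0.58600) = 0.289/0.41400 = 0.69807.
New p* = 1 − e/c = 1 − 0.28900/1.27049 = 0.77253.
Expected occupied = 170 × 0.77253 = 131.33 ≈ 131.

131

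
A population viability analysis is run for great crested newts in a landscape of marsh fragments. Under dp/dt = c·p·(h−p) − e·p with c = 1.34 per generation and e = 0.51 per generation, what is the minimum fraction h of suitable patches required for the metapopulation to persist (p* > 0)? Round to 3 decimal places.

p* = h − e/c is positive only when h > e/c.
h_min = e/c = 0.51/1.34 = 0.3806.

0.381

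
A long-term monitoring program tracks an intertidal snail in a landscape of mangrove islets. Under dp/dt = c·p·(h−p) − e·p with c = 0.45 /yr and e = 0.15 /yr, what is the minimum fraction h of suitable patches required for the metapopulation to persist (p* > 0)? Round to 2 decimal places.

0.33

p* = h − e/c is positive only when h > e/c.
h_min = e/c = 0.15/0.45 = 0.3333.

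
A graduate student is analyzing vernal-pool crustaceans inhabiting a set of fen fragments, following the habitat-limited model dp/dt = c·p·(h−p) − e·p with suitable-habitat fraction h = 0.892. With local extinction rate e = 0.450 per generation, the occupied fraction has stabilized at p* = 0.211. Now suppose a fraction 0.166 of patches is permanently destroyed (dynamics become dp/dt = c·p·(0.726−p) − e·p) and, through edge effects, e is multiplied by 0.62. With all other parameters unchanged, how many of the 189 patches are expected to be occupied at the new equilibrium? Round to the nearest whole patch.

Balance c(h−p*) = e gives c = e/(0.892 − 0.21100) = 0.450/0.68100 = 0.66079.
New p* = 0.726 − e/c = 0.726 − 0.27900/0.66079 = 0.30378.
Expected occupied = 189 × 0.30378 = 57.41 ≈ 57.

57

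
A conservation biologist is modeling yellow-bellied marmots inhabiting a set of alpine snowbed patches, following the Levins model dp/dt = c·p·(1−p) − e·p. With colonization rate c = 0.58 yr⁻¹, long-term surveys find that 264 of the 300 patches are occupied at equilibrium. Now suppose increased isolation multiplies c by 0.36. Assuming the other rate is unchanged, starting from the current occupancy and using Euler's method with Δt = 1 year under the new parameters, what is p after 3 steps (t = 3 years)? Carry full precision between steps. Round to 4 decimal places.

0.7859

Observed p* = 264/300 = 0.88000.
Balance c(1−p*) = e gives e = 0.58×(1 − 0.88000) = 0.06960.
Starting from p₀ = 0.88000; update p ← p + (dp/dt)·Δt with the new parameters.
  1  |  dp/dt·Δt = -0.039199  |  p_1 = 0.840801
  2  |  dp/dt·Δt = -0.030571  |  p_2 = 0.810230
  3  |  dp/dt·Δt = -0.024288  |  p_3 = 0.785943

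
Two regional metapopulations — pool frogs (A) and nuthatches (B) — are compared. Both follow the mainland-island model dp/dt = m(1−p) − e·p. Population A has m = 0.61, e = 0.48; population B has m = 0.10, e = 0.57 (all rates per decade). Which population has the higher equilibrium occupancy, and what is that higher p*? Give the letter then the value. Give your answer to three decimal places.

A, 0.560

A: p*_A = m/(m+e) = 0.61/1.0900 = 0.5596.
B: p*_B = 0.10/0.6700 = 0.1493.
A is higher at 0.5596.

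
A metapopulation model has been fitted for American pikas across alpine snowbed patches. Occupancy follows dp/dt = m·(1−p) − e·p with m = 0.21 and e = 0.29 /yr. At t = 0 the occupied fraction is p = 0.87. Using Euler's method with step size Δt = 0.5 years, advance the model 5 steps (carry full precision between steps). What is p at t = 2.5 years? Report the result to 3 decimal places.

Update rule: p ← p + [m·(1−p) − e·p]·Δt with Δt = 0.5.
t = 0.5: p = 0.87000 + (-0.11250) = 0.75750
t = 1: p = 0.75750 + (-0.08438) = 0.67313
t = 1.5: p = 0.67313 + (-0.06328) = 0.60984
t = 2: p = 0.60984 + (-0.04746) = 0.56238
t = 2.5: p = 0.56238 + (-0.03560) = 0.52679

0.527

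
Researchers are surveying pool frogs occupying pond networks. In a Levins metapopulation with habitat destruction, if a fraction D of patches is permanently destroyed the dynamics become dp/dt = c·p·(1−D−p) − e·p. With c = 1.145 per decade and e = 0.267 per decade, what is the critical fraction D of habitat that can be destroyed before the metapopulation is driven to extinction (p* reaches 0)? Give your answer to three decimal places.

The nontrivial equilibrium is p* = (1−D) − e/c; extinction occurs when this hits zero.
So D_crit = 1 − e/c = 1 − 0.267/1.145 = 1 − 0.2332 = 0.7668.
Note this equals the original equilibrium occupancy — the Levins extinction-debt result.

0.767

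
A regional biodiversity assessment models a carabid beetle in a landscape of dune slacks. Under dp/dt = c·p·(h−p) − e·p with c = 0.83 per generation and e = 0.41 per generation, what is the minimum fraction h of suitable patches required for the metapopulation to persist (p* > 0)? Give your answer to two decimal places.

p* = h − e/c is positive only when h > e/c.
h_min = e/c = 0.41/0.83 = 0.4940.

0.49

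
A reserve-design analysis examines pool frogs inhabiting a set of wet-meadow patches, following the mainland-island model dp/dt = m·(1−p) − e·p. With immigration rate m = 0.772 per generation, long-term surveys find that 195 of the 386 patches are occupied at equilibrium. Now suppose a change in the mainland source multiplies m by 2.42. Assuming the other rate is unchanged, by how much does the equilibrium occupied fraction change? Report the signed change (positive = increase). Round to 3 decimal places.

0.207

Observed p* = 195/386 = 0.50518.
Balance m(1−p*) = e·p* gives e = m(1−p*)/p* = 0.772×0.49482/0.50518 = 0.75617.
New p* = m/(m+e) = 1.86824/(1.86824+0.75617) = 0.71187.
Δp* = 0.71187 − 0.50518 = +0.20669.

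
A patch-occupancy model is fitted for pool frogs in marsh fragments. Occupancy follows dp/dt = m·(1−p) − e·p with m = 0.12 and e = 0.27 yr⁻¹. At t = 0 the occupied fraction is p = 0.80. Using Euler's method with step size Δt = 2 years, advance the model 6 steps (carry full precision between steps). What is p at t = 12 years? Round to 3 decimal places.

0.308

Update rule: p ← p + [m·(1−p) − e·p]·Δt with Δt = 2.
t = 2: p = 0.80000 + (-0.38400) = 0.41600
t = 4: p = 0.41600 + (-0.08448) = 0.33152
t = 6: p = 0.33152 + (-0.01859) = 0.31293
t = 8: p = 0.31293 + (-0.00409) = 0.30885
t = 10: p = 0.30885 + (-0.00090) = 0.30795
t = 12: p = 0.30795 + (-0.00020) = 0.30775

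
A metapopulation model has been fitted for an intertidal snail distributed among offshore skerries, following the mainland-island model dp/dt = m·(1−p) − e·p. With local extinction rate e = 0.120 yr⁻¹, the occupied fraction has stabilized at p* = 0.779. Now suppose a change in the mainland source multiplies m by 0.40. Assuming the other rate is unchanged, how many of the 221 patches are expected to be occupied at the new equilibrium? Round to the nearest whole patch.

129

Balance m(1−p*) = e·p* gives m = e·p*/(1−p*) = 0.120×0.77900/0.22100 = 0.42299.
New p* = m/(m+e) = 0.16920/(0.16920+0.12000) = 0.58506.
Expected occupied = 221 × 0.58506 = 129.30 ≈ 129.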